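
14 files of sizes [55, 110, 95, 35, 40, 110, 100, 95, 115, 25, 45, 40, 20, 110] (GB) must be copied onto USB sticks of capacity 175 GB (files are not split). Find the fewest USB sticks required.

Total = 115 + 110 + 110 + 110 + 100 + 95 + 95 + 55 + 45 + 40 + 40 + 35 + 25 + 20 = 995 GB.
Lower bound: ⌈995/175⌉ = 6 USB sticks.
Also, 7 files each exceed 175/2 GB, and no two of those can share a USB stick, so at least 7 USB sticks are needed.
A packing using 7 USB sticks:
  USB stick 1: 115 + 55 = 170
  USB stick 2: 110 + 45 + 20 = 175
  USB stick 3: 110 + 40 + 25 = 175
  USB stick 4: 110 + 40 = 150
  USB stick 5: 100 + 35 = 135
  USB stick 6: 95 = 95
  USB stick 7: 95 = 95
This matches the lower bound, so 7 is optimal.

7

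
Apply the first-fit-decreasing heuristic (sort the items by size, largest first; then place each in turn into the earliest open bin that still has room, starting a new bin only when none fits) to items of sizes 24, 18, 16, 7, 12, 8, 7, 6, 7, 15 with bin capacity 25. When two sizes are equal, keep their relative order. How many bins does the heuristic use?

Sorted descending: 24, 18, 16, 15, 12, 8, 7, 7, 7, 6.
  24 → bin 1 (new)  [load 24/25]
  18 → bin 2 (new)  [load 18/25]
  16 → bin 3 (new)  [load 16/25]
  15 → bin 4 (new)  [load 15/25]
  12 → bin 5 (new)  [load 12/25]
  8 → bin 3  [load 24/25]
  7 → bin 2  [load 25/25]
  7 → bin 4  [load 22/25]
  7 → bin 5  [load 19/25]
  6 → bin 5  [load 25/25]
5 bins opened.

5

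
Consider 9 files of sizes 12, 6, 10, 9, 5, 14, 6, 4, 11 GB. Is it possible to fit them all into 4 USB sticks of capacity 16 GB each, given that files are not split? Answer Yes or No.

Total = 77 GB; ⌈77/16⌉ = 5.
At least 5 USB sticks are required, but only 4 are allowed.

No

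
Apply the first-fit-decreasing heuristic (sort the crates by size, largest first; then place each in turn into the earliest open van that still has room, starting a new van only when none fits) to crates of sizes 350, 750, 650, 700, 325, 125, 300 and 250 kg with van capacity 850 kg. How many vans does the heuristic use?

5

Sorted descending: 750, 700, 650, 350, 325, 300, 250, 125.
  750 → van 1 (new)  [load 750/850]
  700 → van 2 (new)  [load 700/850]
  650 → van 3 (new)  [load 650/850]
  350 → van 4 (new)  [load 350/850]
  325 → van 4  [load 675/850]
  300 → van 5 (new)  [load 300/850]
  250 → van 5  [load 550/850]
  125 → van 2  [load 825/850]
5 vans opened.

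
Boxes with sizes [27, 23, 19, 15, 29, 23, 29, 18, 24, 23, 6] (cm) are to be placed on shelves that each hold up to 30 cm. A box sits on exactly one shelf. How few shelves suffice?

Total = 29 + 29 + 27 + 24 + 23 + 23 + 23 + 19 + 18 + 15 + 6 = 236 cm.
Lower bound: ⌈236/30⌉ = 8 shelves.
Also, 9 boxes each exceed 15 cm, and no two of those can share a shelf, so at least 9 shelves are needed.
A packing using 10 shelves:
  shelf 1: 29 = 29
  shelf 2: 29 = 29
  shelf 3: 27 = 27
  shelf 4: 24 + 6 = 30
  shelf 5: 23 = 23
  shelf 6: 23 = 23
  shelf 7: 23 = 23
  shelf 8: 19 = 19
  shelf 9: 18 = 18
  shelf 10: 15 = 15
No arrangement into 9 shelves stays within capacity, so 10 is optimal.

10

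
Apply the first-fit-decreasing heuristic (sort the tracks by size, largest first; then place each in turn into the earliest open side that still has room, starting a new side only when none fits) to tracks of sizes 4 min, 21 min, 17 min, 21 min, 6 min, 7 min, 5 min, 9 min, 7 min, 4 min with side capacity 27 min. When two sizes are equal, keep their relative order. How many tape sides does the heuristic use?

4

Sorted descending: 21, 21, 17, 9, 7, 7, 6, 5, 4, 4.
  21 → side 1 (new)  [load 21/27]
  21 → side 2 (new)  [load 21/27]
  17 → side 3 (new)  [load 17/27]
  9 → side 3  [load 26/27]
  7 → side 4 (new)  [load 7/27]
  7 → side 4  [load 14/27]
  6 → side 1  [load 27/27]
  5 → side 2  [load 26/27]
  4 → side 4  [load 18/27]
  4 → side 4  [load 22/27]
4 tape sides opened.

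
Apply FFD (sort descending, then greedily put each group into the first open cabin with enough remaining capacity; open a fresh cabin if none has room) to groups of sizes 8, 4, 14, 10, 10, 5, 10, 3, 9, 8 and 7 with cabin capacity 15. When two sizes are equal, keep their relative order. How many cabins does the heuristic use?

7

Sorted descending: 14, 10, 10, 10, 9, 8, 8, 7, 5, 4, 3.
  14 → cabin 1 (new)  [load 14/15]
  10 → cabin 2 (new)  [load 10/15]
  10 → cabin 3 (new)  [load 10/15]
  10 → cabin 4 (new)  [load 10/15]
  9 → cabin 5 (new)  [load 9/15]
  8 → cabin 6 (new)  [load 8/15]
  8 → cabin 7 (new)  [load 8/15]
  7 → cabin 6  [load 15/15]
  5 → cabin 2  [load 15/15]
  4 → cabin 3  [load 14/15]
  3 → cabin 4  [load 13/15]
7 cabins opened.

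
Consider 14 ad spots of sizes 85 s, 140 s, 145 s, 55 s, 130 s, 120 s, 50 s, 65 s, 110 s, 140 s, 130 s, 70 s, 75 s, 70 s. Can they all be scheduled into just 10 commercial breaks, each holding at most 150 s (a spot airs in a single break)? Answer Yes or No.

No

Total = 1385 s; ⌈1385/150⌉ = 10.
The bound of 10 does not rule out 10, but exhaustive search shows no assignment into 10 commercial breaks of capacity 150 s exists — the minimum is 11.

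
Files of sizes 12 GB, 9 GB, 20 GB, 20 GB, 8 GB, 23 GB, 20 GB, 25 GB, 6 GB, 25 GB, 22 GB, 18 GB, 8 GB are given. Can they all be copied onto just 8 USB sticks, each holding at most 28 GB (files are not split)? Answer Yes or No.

No

Total = 216 GB; ⌈216/28⌉ = 8.
The bound of 8 does not rule out 8, but exhaustive search shows no assignment into 8 USB sticks of capacity 28 GB exists — the minimum is 9.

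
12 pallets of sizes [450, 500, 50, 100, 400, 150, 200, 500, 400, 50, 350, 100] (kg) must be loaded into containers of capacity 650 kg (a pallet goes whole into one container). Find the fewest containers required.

Total = 500 + 500 + 450 + 400 + 400 + 350 + 200 + 150 + 100 + 100 + 50 + 50 = 3250 kg.
Lower bound: ⌈3250/650⌉ = 5 containers.
Also, 6 pallets each exceed 325 kg, and no two of those can share a container, so at least 6 containers are needed.
A packing using 6 containers:
  container 1: 500 + 150 = 650
  container 2: 500 + 100 + 50 = 650
  container 3: 450 + 200 = 650
  container 4: 400 + 100 + 50 = 550
  container 5: 400 = 400
  container 6: 350 = 350
This matches the lower bound, so 6 is optimal.

6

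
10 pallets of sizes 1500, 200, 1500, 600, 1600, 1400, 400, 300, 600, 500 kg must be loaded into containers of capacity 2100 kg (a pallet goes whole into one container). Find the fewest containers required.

Total = 1600 + 1500 + 1500 + 1400 + 600 + 600 + 500 + 400 + 300 + 200 = 8600 kg.
Lower bound: ⌈8600/2100⌉ = 5 containers.
A packing using 5 containers:
  container 1: 1600 + 500 = 2100
  container 2: 1500 + 600 = 2100
  container 3: 1500 + 600 = 2100
  container 4: 1400 + 400 + 300 = 2100
  container 5: 200 = 200
This matches the lower bound, so 5 is optimal.

5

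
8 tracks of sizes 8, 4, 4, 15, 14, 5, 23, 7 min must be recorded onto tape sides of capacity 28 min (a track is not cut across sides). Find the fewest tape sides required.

Total = 23 + 15 + 14 + 8 + 7 + 5 + 4 + 4 = 80 min.
Lower bound: ⌈80/28⌉ = 3 tape sides.
A packing using 3 tape sides:
  side 1: 23 + 5 = 28
  side 2: 15 + 8 + 4 = 27
  side 3: 14 + 7 + 4 = 25
This matches the lower bound, so 3 is optimal.

3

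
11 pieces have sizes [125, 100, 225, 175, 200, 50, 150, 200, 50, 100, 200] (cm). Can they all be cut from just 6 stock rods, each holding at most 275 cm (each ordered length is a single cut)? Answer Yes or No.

No

Total = 1575 cm; ⌈1575/275⌉ = 6.
The bound of 6 does not rule out 6, but exhaustive search shows no assignment into 6 stock rods of capacity 275 cm exists — the minimum is 7.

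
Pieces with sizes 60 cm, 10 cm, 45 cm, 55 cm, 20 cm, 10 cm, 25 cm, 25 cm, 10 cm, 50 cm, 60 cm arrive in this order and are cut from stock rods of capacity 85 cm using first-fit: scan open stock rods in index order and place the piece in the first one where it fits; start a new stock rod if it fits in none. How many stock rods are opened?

  60 → stock rod 1 (new)  [load 60/85]
  10 → stock rod 1  [load 70/85]
  45 → stock rod 2 (new)  [load 45/85]
  55 → stock rod 3 (new)  [load 55/85]
  20 → stock rod 2  [load 65/85]
  10 → stock rod 1  [load 80/85]
  25 → stock rod 3  [load 80/85]
  25 → stock rod 4 (new)  [load 25/85]
  10 → stock rod 2  [load 75/85]
  50 → stock rod 4  [load 75/85]
  60 → stock rod 5 (new)  [load 60/85]
5 stock rods opened.

5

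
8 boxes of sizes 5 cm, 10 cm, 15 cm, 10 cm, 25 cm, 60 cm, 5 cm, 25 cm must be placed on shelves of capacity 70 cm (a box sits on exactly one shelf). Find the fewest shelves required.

3

Total = 60 + 25 + 25 + 15 + 10 + 10 + 5 + 5 = 155 cm.
Lower bound: ⌈155/70⌉ = 3 shelves.
A packing using 3 shelves:
  shelf 1: 60 + 10 = 70
  shelf 2: 25 + 25 + 15 + 5 = 70
  shelf 3: 10 + 5 = 15
This matches the lower bound, so 3 is optimal.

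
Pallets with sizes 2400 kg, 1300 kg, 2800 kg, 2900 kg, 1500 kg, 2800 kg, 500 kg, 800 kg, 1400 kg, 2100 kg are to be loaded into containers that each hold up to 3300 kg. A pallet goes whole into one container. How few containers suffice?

7

Total = 2900 + 2800 + 2800 + 2400 + 2100 + 1500 + 1400 + 1300 + 800 + 500 = 18500 kg.
Lower bound: ⌈18500/3300⌉ = 6 containers.
A packing using 7 containers:
  container 1: 2900 = 2900
  container 2: 2800 + 500 = 3300
  container 3: 2800 = 2800
  container 4: 2400 + 800 = 3200
  container 5: 2100 = 2100
  container 6: 1500 + 1400 = 2900
  container 7: 1300 = 1300
No arrangement into 6 containers stays within capacity, so 7 is optimal.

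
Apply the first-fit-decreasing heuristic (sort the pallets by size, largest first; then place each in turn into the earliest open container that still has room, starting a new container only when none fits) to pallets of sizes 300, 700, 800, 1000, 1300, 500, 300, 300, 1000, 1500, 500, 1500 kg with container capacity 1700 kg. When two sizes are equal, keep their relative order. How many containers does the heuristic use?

Sorted descending: 1500, 1500, 1300, 1000, 1000, 800, 700, 500, 500, 300, 300, 300.
  1500 → container 1 (new)  [load 1500/1700]
  1500 → container 2 (new)  [load 1500/1700]
  1300 → container 3 (new)  [load 1300/1700]
  1000 → container 4 (new)  [load 1000/1700]
  1000 → container 5 (new)  [load 1000/1700]
  800 → container 6 (new)  [load 800/1700]
  700 → container 4  [load 1700/1700]
  500 → container 5  [load 1500/1700]
  500 → container 6  [load 1300/1700]
  300 → container 3  [load 1600/1700]
  300 → container 6  [load 1600/1700]
  300 → container 7 (new)  [load 300/1700]
7 containers opened.

7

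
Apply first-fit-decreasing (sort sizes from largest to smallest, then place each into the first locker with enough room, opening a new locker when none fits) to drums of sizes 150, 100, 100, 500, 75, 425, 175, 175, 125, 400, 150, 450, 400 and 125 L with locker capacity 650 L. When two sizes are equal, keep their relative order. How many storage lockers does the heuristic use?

Sorted descending: 500, 450, 425, 400, 400, 175, 175, 150, 150, 125, 125, 100, 100, 75.
  500 → locker 1 (new)  [load 500/650]
  450 → locker 2 (new)  [load 450/650]
  425 → locker 3 (new)  [load 425/650]
  400 → locker 4 (new)  [load 400/650]
  400 → locker 5 (new)  [load 400/650]
  175 → locker 2  [load 625/650]
  175 → locker 3  [load 600/650]
  150 → locker 1  [load 650/650]
  150 → locker 4  [load 550/650]
  125 → locker 5  [load 525/650]
  125 → locker 5  [load 650/650]
  100 → locker 4  [load 650/650]
  100 → locker 6 (new)  [load 100/650]
  75 → locker 6  [load 175/650]
6 storage lockers opened.

6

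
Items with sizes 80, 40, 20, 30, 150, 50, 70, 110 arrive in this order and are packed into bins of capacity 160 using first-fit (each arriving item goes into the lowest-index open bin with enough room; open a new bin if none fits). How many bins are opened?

4

  80 → bin 1 (new)  [load 80/160]
  40 → bin 1  [load 120/160]
  20 → bin 1  [load 140/160]
  30 → bin 2 (new)  [load 30/160]
  150 → bin 3 (new)  [load 150/160]
  50 → bin 2  [load 80/160]
  70 → bin 2  [load 150/160]
  110 → bin 4 (new)  [load 110/160]
4 bins opened.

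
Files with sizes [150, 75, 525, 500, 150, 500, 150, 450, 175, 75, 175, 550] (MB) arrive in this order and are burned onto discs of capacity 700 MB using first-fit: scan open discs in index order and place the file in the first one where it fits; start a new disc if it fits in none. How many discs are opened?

6

  150 → disc 1 (new)  [load 150/700]
  75 → disc 1  [load 225/700]
  525 → disc 2 (new)  [load 525/700]
  500 → disc 3 (new)  [load 500/700]
  150 → disc 1  [load 375/700]
  500 → disc 4 (new)  [load 500/700]
  150 → disc 1  [load 525/700]
  450 → disc 5 (new)  [load 450/700]
  175 → disc 1  [load 700/700]
  75 → disc 2  [load 600/700]
  175 → disc 3  [load 675/700]
  550 → disc 6 (new)  [load 550/700]
6 discs opened.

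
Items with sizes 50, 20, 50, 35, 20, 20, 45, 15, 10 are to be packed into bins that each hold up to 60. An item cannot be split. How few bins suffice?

Total = 50 + 50 + 45 + 35 + 20 + 20 + 20 + 15 + 10 = 265.
Lower bound: ⌈265/60⌉ = 5 bins.
A packing using 5 bins:
  bin 1: 50 + 10 = 60
  bin 2: 50 = 50
  bin 3: 45 + 15 = 60
  bin 4: 35 + 20 = 55
  bin 5: 20 + 20 = 40
This matches the lower bound, so 5 is optimal.

5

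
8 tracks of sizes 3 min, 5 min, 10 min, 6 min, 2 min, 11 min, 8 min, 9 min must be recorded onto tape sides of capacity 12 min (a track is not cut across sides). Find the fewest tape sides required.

Total = 11 + 10 + 9 + 8 + 6 + 5 + 3 + 2 = 54 min.
Lower bound: ⌈54/12⌉ = 5 tape sides.
A packing using 5 tape sides:
  side 1: 11 = 11
  side 2: 10 + 2 = 12
  side 3: 9 + 3 = 12
  side 4: 8 = 8
  side 5: 6 + 5 = 11
This matches the lower bound, so 5 is optimal.

5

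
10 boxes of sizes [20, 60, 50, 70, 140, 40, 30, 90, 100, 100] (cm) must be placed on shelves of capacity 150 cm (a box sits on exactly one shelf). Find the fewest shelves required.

Total = 140 + 100 + 100 + 90 + 70 + 60 + 50 + 40 + 30 + 20 = 700 cm.
Lower bound: ⌈700/150⌉ = 5 shelves.
A packing using 5 shelves:
  shelf 1: 140 = 140
  shelf 2: 100 + 50 = 150
  shelf 3: 100 + 40 = 140
  shelf 4: 90 + 60 = 150
  shelf 5: 70 + 30 + 20 = 120
This matches the lower bound, so 5 is optimal.

5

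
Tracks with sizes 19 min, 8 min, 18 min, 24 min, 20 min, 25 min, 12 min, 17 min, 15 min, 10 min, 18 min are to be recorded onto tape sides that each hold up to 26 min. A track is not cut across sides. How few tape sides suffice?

9

Total = 25 + 24 + 20 + 19 + 18 + 18 + 17 + 15 + 12 + 10 + 8 = 186 min.
Lower bound: ⌈186/26⌉ = 8 tape sides.
A packing using 9 tape sides:
  side 1: 25 = 25
  side 2: 24 = 24
  side 3: 20 = 20
  side 4: 19 = 19
  side 5: 18 + 8 = 26
  side 6: 18 = 18
  side 7: 17 = 17
  side 8: 15 + 10 = 25
  side 9: 12 = 12
No arrangement into 8 tape sides stays within capacity, so 9 is optimal.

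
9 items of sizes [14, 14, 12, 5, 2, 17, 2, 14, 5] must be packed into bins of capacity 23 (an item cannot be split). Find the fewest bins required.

5

Total = 17 + 14 + 14 + 14 + 12 + 5 + 5 + 2 + 2 = 85.
Lower bound: ⌈85/23⌉ = 4 bins.
Also, 5 items each exceed 23/2, and no two of those can share a bin, so at least 5 bins are needed.
A packing using 5 bins:
  bin 1: 17 + 5 = 22
  bin 2: 14 + 5 + 2 + 2 = 23
  bin 3: 14 = 14
  bin 4: 14 = 14
  bin 5: 12 = 12
This matches the lower bound, so 5 is optimal.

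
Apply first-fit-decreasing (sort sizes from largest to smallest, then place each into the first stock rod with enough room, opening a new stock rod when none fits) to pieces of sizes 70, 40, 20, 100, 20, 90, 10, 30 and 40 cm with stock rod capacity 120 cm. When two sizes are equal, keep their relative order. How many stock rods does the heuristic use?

Sorted descending: 100, 90, 70, 40, 40, 30, 20, 20, 10.
  100 → stock rod 1 (new)  [load 100/120]
  90 → stock rod 2 (new)  [load 90/120]
  70 → stock rod 3 (new)  [load 70/120]
  40 → stock rod 3  [load 110/120]
  40 → stock rod 4 (new)  [load 40/120]
  30 → stock rod 2  [load 120/120]
  20 → stock rod 1  [load 120/120]
  20 → stock rod 4  [load 60/120]
  10 → stock rod 3  [load 120/120]
4 stock rods opened.

4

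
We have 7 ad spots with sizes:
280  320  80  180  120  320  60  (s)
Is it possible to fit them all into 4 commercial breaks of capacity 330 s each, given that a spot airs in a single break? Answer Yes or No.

No

Total = 1360 s; ⌈1360/330⌉ = 5.
At least 5 commercial breaks are required, but only 4 are allowed.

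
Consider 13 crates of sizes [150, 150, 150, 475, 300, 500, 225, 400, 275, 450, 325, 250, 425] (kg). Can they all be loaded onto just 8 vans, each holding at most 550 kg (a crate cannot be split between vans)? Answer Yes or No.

Total = 4075 kg; ⌈4075/550⌉ = 8.
The bound of 8 does not rule out 8, but exhaustive search shows no assignment into 8 vans of capacity 550 kg exists — the minimum is 9.

No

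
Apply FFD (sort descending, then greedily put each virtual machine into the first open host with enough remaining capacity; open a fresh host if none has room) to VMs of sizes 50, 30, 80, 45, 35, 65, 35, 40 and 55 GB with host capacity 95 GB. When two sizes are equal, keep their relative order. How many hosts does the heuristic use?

5

Sorted descending: 80, 65, 55, 50, 45, 40, 35, 35, 30.
  80 → host 1 (new)  [load 80/95]
  65 → host 2 (new)  [load 65/95]
  55 → host 3 (new)  [load 55/95]
  50 → host 4 (new)  [load 50/95]
  45 → host 4  [load 95/95]
  40 → host 3  [load 95/95]
  35 → host 5 (new)  [load 35/95]
  35 → host 5  [load 70/95]
  30 → host 2  [load 95/95]
5 hosts opened.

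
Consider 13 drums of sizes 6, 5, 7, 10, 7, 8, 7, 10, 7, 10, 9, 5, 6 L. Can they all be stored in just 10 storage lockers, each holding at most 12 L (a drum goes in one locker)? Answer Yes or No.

A valid assignment using 10 storage lockers:
  locker 1: 10 = 10
  locker 2: 10 = 10
  locker 3: 10 = 10
  locker 4: 9 = 9
  locker 5: 8 = 8
  locker 6: 7 + 5 = 12
  locker 7: 7 + 5 = 12
  locker 8: 7 = 7
  locker 9: 7 = 7
  locker 10: 6 + 6 = 12
Every load is within 12 L, so 10 storage lockers suffice.

Yes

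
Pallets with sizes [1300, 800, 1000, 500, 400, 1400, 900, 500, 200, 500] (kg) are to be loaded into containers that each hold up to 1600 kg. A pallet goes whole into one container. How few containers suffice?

6

Total = 1400 + 1300 + 1000 + 900 + 800 + 500 + 500 + 500 + 400 + 200 = 7500 kg.
Lower bound: ⌈7500/1600⌉ = 5 containers.
A packing using 6 containers:
  container 1: 1400 + 200 = 1600
  container 2: 1300 = 1300
  container 3: 1000 + 500 = 1500
  container 4: 900 + 500 = 1400
  container 5: 800 + 500 = 1300
  container 6: 400 = 400
No arrangement into 5 containers stays within capacity, so 6 is optimal.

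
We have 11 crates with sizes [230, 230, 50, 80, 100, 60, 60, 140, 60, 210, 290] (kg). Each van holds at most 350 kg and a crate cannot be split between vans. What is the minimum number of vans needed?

5

Total = 290 + 230 + 230 + 210 + 140 + 100 + 80 + 60 + 60 + 60 + 50 = 1510 kg.
Lower bound: ⌈1510/350⌉ = 5 vans.
A packing using 5 vans:
  van 1: 290 + 60 = 350
  van 2: 230 + 100 = 330
  van 3: 230 + 80 = 310
  van 4: 210 + 140 = 350
  van 5: 60 + 60 + 50 = 170
This matches the lower bound, so 5 is optimal.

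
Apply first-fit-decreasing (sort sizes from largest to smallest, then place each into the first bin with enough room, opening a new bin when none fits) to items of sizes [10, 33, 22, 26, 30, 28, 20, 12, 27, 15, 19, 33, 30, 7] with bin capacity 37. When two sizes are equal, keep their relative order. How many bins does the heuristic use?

Sorted descending: 33, 33, 30, 30, 28, 27, 26, 22, 20, 19, 15, 12, 10, 7.
  33 → bin 1 (new)  [load 33/37]
  33 → bin 2 (new)  [load 33/37]
  30 → bin 3 (new)  [load 30/37]
  30 → bin 4 (new)  [load 30/37]
  28 → bin 5 (new)  [load 28/37]
  27 → bin 6 (new)  [load 27/37]
  26 → bin 7 (new)  [load 26/37]
  22 → bin 8 (new)  [load 22/37]
  20 → bin 9 (new)  [load 20/37]
  19 → bin 10 (new)  [load 19/37]
  15 → bin 8  [load 37/37]
  12 → bin 9  [load 32/37]
  10 → bin 6  [load 37/37]
  7 → bin 3  [load 37/37]
10 bins opened.

10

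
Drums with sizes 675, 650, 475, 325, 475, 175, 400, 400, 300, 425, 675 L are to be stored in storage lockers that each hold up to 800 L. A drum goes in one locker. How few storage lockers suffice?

Total = 675 + 675 + 650 + 475 + 475 + 425 + 400 + 400 + 325 + 300 + 175 = 4975 L.
Lower bound: ⌈4975/800⌉ = 7 storage lockers.
A packing using 7 storage lockers:
  locker 1: 675 = 675
  locker 2: 675 = 675
  locker 3: 650 = 650
  locker 4: 475 + 325 = 800
  locker 5: 475 + 300 = 775
  locker 6: 425 + 175 = 600
  locker 7: 400 + 400 = 800
This matches the lower bound, so 7 is optimal.

7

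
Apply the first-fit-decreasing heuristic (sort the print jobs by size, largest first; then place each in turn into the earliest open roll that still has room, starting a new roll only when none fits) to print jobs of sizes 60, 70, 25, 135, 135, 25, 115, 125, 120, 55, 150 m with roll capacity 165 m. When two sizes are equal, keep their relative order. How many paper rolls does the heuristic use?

Sorted descending: 150, 135, 135, 125, 120, 115, 70, 60, 55, 25, 25.
  150 → roll 1 (new)  [load 150/165]
  135 → roll 2 (new)  [load 135/165]
  135 → roll 3 (new)  [load 135/165]
  125 → roll 4 (new)  [load 125/165]
  120 → roll 5 (new)  [load 120/165]
  115 → roll 6 (new)  [load 115/165]
  70 → roll 7 (new)  [load 70/165]
  60 → roll 7  [load 130/165]
  55 → roll 8 (new)  [load 55/165]
  25 → roll 2  [load 160/165]
  25 → roll 3  [load 160/165]
8 paper rolls opened.

8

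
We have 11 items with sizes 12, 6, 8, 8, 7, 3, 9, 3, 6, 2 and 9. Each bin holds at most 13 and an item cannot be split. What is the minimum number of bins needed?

Total = 12 + 9 + 9 + 8 + 8 + 7 + 6 + 6 + 3 + 3 + 2 = 73.
Lower bound: ⌈73/13⌉ = 6 bins.
A packing using 7 bins:
  bin 1: 12 = 12
  bin 2: 9 + 3 = 12
  bin 3: 9 + 3 = 12
  bin 4: 8 + 2 = 10
  bin 5: 8 = 8
  bin 6: 7 + 6 = 13
  bin 7: 6 = 6
No arrangement into 6 bins stays within capacity, so 7 is optimal.

7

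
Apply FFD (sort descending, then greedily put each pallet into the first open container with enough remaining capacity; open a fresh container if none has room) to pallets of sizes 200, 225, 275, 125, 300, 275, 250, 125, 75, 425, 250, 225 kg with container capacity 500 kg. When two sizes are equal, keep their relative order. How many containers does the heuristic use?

Sorted descending: 425, 300, 275, 275, 250, 250, 225, 225, 200, 125, 125, 75.
  425 → container 1 (new)  [load 425/500]
  300 → container 2 (new)  [load 300/500]
  275 → container 3 (new)  [load 275/500]
  275 → container 4 (new)  [load 275/500]
  250 → container 5 (new)  [load 250/500]
  250 → container 5  [load 500/500]
  225 → container 3  [load 500/500]
  225 → container 4  [load 500/500]
  200 → container 2  [load 500/500]
  125 → container 6 (new)  [load 125/500]
  125 → container 6  [load 250/500]
  75 → container 1  [load 500/500]
6 containers opened.

6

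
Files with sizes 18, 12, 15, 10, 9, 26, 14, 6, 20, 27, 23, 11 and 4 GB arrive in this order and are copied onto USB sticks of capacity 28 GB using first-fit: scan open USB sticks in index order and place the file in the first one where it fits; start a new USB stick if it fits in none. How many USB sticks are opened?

  18 → USB stick 1 (new)  [load 18/28]
  12 → USB stick 2 (new)  [load 12/28]
  15 → USB stick 2  [load 27/28]
  10 → USB stick 1  [load 28/28]
  9 → USB stick 3 (new)  [load 9/28]
  26 → USB stick 4 (new)  [load 26/28]
  14 → USB stick 3  [load 23/28]
  6 → USB stick 5 (new)  [load 6/28]
  20 → USB stick 5  [load 26/28]
  27 → USB stick 6 (new)  [load 27/28]
  23 → USB stick 7 (new)  [load 23/28]
  11 → USB stick 8 (new)  [load 11/28]
  4 → USB stick 3  [load 27/28]
8 USB sticks opened.

8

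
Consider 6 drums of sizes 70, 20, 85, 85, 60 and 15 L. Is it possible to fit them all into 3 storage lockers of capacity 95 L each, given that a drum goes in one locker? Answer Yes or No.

Total = 335 L; ⌈335/95⌉ = 4.
At least 4 storage lockers are required, but only 3 are allowed.

No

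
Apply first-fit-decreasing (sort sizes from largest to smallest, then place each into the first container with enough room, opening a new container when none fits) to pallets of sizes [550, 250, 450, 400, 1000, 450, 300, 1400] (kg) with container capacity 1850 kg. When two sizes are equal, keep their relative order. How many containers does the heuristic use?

3

Sorted descending: 1400, 1000, 550, 450, 450, 400, 300, 250.
  1400 → container 1 (new)  [load 1400/1850]
  1000 → container 2 (new)  [load 1000/1850]
  550 → container 2  [load 1550/1850]
  450 → container 1  [load 1850/1850]
  450 → container 3 (new)  [load 450/1850]
  400 → container 3  [load 850/1850]
  300 → container 2  [load 1850/1850]
  250 → container 3  [load 1100/1850]
3 containers opened.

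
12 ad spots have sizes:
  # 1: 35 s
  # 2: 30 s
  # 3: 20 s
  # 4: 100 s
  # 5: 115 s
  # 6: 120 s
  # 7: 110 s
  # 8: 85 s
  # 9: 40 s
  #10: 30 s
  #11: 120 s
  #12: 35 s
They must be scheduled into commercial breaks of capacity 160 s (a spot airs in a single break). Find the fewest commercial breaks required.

Total = 120 + 120 + 115 + 110 + 100 + 85 + 40 + 35 + 35 + 30 + 30 + 20 = 840 s.
Lower bound: ⌈840/160⌉ = 6 commercial breaks.
A packing using 6 commercial breaks:
  break 1: 120 + 40 = 160
  break 2: 120 + 35 = 155
  break 3: 115 + 35 = 150
  break 4: 110 + 30 + 20 = 160
  break 5: 100 + 30 = 130
  break 6: 85 = 85
This matches the lower bound, so 6 is optimal.

6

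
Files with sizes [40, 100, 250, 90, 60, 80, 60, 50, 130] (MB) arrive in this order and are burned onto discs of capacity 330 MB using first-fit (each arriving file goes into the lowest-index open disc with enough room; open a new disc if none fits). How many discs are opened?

  40 → disc 1 (new)  [load 40/330]
  100 → disc 1  [load 140/330]
  250 → disc 2 (new)  [load 250/330]
  90 → disc 1  [load 230/330]
  60 → disc 1  [load 290/330]
  80 → disc 2  [load 330/330]
  60 → disc 3 (new)  [load 60/330]
  50 → disc 3  [load 110/330]
  130 → disc 3  [load 240/330]
3 discs opened.

3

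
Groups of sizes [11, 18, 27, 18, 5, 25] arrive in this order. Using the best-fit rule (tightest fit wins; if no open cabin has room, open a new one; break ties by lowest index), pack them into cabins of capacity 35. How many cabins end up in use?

  11 → cabin 1 (new)  [load 11/35]
  18 → cabin 1  [load 29/35]
  27 → cabin 2 (new)  [load 27/35]
  18 → cabin 3 (new)  [load 18/35]
  5 → cabin 1  [load 34/35]
  25 → cabin 4 (new)  [load 25/35]
4 cabins opened.

4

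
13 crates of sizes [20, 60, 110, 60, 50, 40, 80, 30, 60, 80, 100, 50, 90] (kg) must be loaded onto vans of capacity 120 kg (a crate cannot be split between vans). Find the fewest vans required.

Total = 110 + 100 + 90 + 80 + 80 + 60 + 60 + 60 + 50 + 50 + 40 + 30 + 20 = 830 kg.
Lower bound: ⌈830/120⌉ = 7 vans.
A packing using 8 vans:
  van 1: 110 = 110
  van 2: 100 + 20 = 120
  van 3: 90 + 30 = 120
  van 4: 80 + 40 = 120
  van 5: 80 = 80
  van 6: 60 + 60 = 120
  van 7: 60 + 50 = 110
  van 8: 50 = 50
No arrangement into 7 vans stays within capacity, so 8 is optimal.

8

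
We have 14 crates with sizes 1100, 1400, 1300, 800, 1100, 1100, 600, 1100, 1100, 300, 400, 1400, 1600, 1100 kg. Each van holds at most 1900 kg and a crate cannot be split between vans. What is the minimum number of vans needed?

Total = 1600 + 1400 + 1400 + 1300 + 1100 + 1100 + 1100 + 1100 + 1100 + 1100 + 800 + 600 + 400 + 300 = 14400 kg.
Lower bound: ⌈14400/1900⌉ = 8 vans.
Also, 10 crates each exceed 950 kg, and no two of those can share a van, so at least 10 vans are needed.
A packing using 10 vans:
  van 1: 1600 + 300 = 1900
  van 2: 1400 + 400 = 1800
  van 3: 1400 = 1400
  van 4: 1300 + 600 = 1900
  van 5: 1100 + 800 = 1900
  van 6: 1100 = 1100
  van 7: 1100 = 1100
  van 8: 1100 = 1100
  van 9: 1100 = 1100
  van 10: 1100 = 1100
This matches the lower bound, so 10 is optimal.

10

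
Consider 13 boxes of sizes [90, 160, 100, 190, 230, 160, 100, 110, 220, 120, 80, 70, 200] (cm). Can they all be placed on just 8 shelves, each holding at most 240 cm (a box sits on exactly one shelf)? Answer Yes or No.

Total = 1830 cm; ⌈1830/240⌉ = 8.
The bound of 8 does not rule out 8, but exhaustive search shows no assignment into 8 shelves of capacity 240 cm exists — the minimum is 9.

No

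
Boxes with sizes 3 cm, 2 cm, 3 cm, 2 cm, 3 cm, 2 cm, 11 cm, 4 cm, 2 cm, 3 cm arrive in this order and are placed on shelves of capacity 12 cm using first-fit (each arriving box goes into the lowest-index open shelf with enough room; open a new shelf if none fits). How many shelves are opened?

3

  3 → shelf 1 (new)  [load 3/12]
  2 → shelf 1  [load 5/12]
  3 → shelf 1  [load 8/12]
  2 → shelf 1  [load 10/12]
  3 → shelf 2 (new)  [load 3/12]
  2 → shelf 1  [load 12/12]
  11 → shelf 3 (new)  [load 11/12]
  4 → shelf 2  [load 7/12]
  2 → shelf 2  [load 9/12]
  3 → shelf 2  [load 12/12]
3 shelves opened.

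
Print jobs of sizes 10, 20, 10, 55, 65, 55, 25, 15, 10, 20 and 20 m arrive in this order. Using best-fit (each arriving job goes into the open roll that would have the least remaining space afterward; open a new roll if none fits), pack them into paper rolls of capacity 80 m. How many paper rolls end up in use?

  10 → roll 1 (new)  [load 10/80]
  20 → roll 1  [load 30/80]
  10 → roll 1  [load 40/80]
  55 → roll 2 (new)  [load 55/80]
  65 → roll 3 (new)  [load 65/80]
  55 → roll 4 (new)  [load 55/80]
  25 → roll 2  [load 80/80]
  15 → roll 3  [load 80/80]
  10 → roll 4  [load 65/80]
  20 → roll 1  [load 60/80]
  20 → roll 1  [load 80/80]
4 paper rolls opened.

4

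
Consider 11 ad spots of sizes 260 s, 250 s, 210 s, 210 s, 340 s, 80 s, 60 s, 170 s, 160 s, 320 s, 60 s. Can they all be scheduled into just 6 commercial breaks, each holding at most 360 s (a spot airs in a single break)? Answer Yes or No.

No

Total = 2120 s; ⌈2120/360⌉ = 6.
The bound of 6 does not rule out 6, but exhaustive search shows no assignment into 6 commercial breaks of capacity 360 s exists — the minimum is 7.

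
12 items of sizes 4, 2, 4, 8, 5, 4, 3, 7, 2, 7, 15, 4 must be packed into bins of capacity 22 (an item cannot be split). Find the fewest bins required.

3

Total = 15 + 8 + 7 + 7 + 5 + 4 + 4 + 4 + 4 + 3 + 2 + 2 = 65.
Lower bound: ⌈65/22⌉ = 3 bins.
A packing using 3 bins:
  bin 1: 15 + 7 = 22
  bin 2: 8 + 7 + 5 + 2 = 22
  bin 3: 4 + 4 + 4 + 4 + 3 + 2 = 21
This matches the lower bound, so 3 is optimal.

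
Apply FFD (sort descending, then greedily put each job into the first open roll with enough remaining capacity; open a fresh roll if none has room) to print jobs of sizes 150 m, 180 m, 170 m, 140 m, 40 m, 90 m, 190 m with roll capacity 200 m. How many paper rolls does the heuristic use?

Sorted descending: 190, 180, 170, 150, 140, 90, 40.
  190 → roll 1 (new)  [load 190/200]
  180 → roll 2 (new)  [load 180/200]
  170 → roll 3 (new)  [load 170/200]
  150 → roll 4 (new)  [load 150/200]
  140 → roll 5 (new)  [load 140/200]
  90 → roll 6 (new)  [load 90/200]
  40 → roll 4  [load 190/200]
6 paper rolls opened.

6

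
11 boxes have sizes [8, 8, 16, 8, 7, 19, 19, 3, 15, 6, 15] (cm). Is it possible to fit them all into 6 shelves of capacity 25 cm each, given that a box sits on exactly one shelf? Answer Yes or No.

Yes

A valid assignment using 6 shelves:
  shelf 1: 19 + 6 = 25
  shelf 2: 19 + 3 = 22
  shelf 3: 16 + 8 = 24
  shelf 4: 15 + 8 = 23
  shelf 5: 15 + 8 = 23
  shelf 6: 7 = 7
Every load is within 25 cm, so 6 shelves suffice.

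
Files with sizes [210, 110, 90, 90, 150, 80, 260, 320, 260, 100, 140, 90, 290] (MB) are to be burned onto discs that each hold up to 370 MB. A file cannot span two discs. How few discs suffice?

Total = 320 + 290 + 260 + 260 + 210 + 150 + 140 + 110 + 100 + 90 + 90 + 90 + 80 = 2190 MB.
Lower bound: ⌈2190/370⌉ = 6 discs.
A packing using 7 discs:
  disc 1: 320 = 320
  disc 2: 290 + 80 = 370
  disc 3: 260 + 110 = 370
  disc 4: 260 + 100 = 360
  disc 5: 210 + 150 = 360
  disc 6: 140 + 90 + 90 = 320
  disc 7: 90 = 90
No arrangement into 6 discs stays within capacity, so 7 is optimal.

7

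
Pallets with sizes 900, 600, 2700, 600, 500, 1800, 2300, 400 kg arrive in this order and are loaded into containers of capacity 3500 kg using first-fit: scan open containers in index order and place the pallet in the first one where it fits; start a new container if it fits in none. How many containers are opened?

  900 → container 1 (new)  [load 900/3500]
  600 → container 1  [load 1500/3500]
  2700 → container 2 (new)  [load 2700/3500]
  600 → container 1  [load 2100/3500]
  500 → container 1  [load 2600/3500]
  1800 → container 3 (new)  [load 1800/3500]
  2300 → container 4 (new)  [load 2300/3500]
  400 → container 1  [load 3000/3500]
4 containers opened.

4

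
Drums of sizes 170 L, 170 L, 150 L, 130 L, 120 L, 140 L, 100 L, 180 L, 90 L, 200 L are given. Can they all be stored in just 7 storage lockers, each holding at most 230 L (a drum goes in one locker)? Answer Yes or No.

Total = 1450 L; ⌈1450/230⌉ = 7.
8 drums each exceed half the capacity and cannot share a locker, forcing at least 8 storage lockers.
At least 8 storage lockers are required, but only 7 are allowed.

No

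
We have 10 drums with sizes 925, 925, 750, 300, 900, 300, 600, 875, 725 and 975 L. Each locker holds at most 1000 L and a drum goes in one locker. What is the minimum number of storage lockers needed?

Total = 975 + 925 + 925 + 900 + 875 + 750 + 725 + 600 + 300 + 300 = 7275 L.
Lower bound: ⌈7275/1000⌉ = 8 storage lockers.
A packing using 9 storage lockers:
  locker 1: 975 = 975
  locker 2: 925 = 925
  locker 3: 925 = 925
  locker 4: 900 = 900
  locker 5: 875 = 875
  locker 6: 750 = 750
  locker 7: 725 = 725
  locker 8: 600 + 300 = 900
  locker 9: 300 = 300
No arrangement into 8 storage lockers stays within capacity, so 9 is optimal.

9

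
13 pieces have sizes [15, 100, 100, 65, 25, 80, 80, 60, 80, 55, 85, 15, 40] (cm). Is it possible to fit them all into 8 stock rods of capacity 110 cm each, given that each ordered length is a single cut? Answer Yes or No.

Total = 800 cm; ⌈800/110⌉ = 8.
The bound of 8 does not rule out 8, but exhaustive search shows no assignment into 8 stock rods of capacity 110 cm exists — the minimum is 9.

No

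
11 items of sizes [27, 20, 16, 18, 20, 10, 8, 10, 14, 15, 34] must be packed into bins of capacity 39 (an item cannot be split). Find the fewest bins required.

Total = 34 + 27 + 20 + 20 + 18 + 16 + 15 + 14 + 10 + 10 + 8 = 192.
Lower bound: ⌈192/39⌉ = 5 bins.
A packing using 6 bins:
  bin 1: 34 = 34
  bin 2: 27 + 10 = 37
  bin 3: 20 + 18 = 38
  bin 4: 20 + 16 = 36
  bin 5: 15 + 14 + 10 = 39
  bin 6: 8 = 8
No arrangement into 5 bins stays within capacity, so 6 is optimal.

6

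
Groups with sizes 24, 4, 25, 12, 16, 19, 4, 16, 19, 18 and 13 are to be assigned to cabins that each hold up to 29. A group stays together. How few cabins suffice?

7

Total = 25 + 24 + 19 + 19 + 18 + 16 + 16 + 13 + 12 + 4 + 4 = 170.
Lower bound: ⌈170/29⌉ = 6 cabins.
Also, 7 groups each exceed 29/2, and no two of those can share a cabin, so at least 7 cabins are needed.
A packing using 7 cabins:
  cabin 1: 25 + 4 = 29
  cabin 2: 24 + 4 = 28
  cabin 3: 19 = 19
  cabin 4: 19 = 19
  cabin 5: 18 = 18
  cabin 6: 16 + 13 = 29
  cabin 7: 16 + 12 = 28
This matches the lower bound, so 7 is optimal.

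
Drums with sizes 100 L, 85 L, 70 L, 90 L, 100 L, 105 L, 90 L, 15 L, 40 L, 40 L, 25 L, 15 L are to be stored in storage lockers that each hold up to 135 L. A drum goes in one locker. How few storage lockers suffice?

Total = 105 + 100 + 100 + 90 + 90 + 85 + 70 + 40 + 40 + 25 + 15 + 15 = 775 L.
Lower bound: ⌈775/135⌉ = 6 storage lockers.
Also, 7 drums each exceed 135/2 L, and no two of those can share a locker, so at least 7 storage lockers are needed.
A packing using 7 storage lockers:
  locker 1: 105 + 25 = 130
  locker 2: 100 + 15 + 15 = 130
  locker 3: 100 = 100
  locker 4: 90 + 40 = 130
  locker 5: 90 + 40 = 130
  locker 6: 85 = 85
  locker 7: 70 = 70
This matches the lower bound, so 7 is optimal.

7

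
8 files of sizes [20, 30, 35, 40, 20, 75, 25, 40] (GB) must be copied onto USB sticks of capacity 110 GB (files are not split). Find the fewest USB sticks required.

Total = 75 + 40 + 40 + 35 + 30 + 25 + 20 + 20 = 285 GB.
Lower bound: ⌈285/110⌉ = 3 USB sticks.
A packing using 3 USB sticks:
  USB stick 1: 75 + 35 = 110
  USB stick 2: 40 + 40 + 30 = 110
  USB stick 3: 25 + 20 + 20 = 65
This matches the lower bound, so 3 is optimal.

3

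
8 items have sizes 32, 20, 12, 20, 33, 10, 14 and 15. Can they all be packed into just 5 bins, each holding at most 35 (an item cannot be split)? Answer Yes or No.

Yes

A valid assignment using 5 bins:
  bin 1: 33 = 33
  bin 2: 32 = 32
  bin 3: 20 + 15 = 35
  bin 4: 20 + 14 = 34
  bin 5: 12 + 10 = 22
Every load is within 35, so 5 bins suffice.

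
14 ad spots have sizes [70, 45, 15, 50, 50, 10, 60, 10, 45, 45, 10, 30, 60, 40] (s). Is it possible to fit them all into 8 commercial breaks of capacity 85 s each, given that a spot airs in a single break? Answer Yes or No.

Yes

A valid assignment using 8 commercial breaks:
  break 1: 70 + 15 = 85
  break 2: 60 + 10 + 10 = 80
  break 3: 60 + 10 = 70
  break 4: 50 + 30 = 80
  break 5: 50 = 50
  break 6: 45 + 40 = 85
  break 7: 45 = 45
  break 8: 45 = 45
Every load is within 85 s, so 8 commercial breaks suffice.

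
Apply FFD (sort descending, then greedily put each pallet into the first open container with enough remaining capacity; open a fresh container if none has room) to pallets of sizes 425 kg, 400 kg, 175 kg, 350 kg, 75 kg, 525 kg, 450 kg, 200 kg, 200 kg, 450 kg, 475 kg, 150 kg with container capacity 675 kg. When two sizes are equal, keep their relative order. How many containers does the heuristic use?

7

Sorted descending: 525, 475, 450, 450, 425, 400, 350, 200, 200, 175, 150, 75.
  525 → container 1 (new)  [load 525/675]
  475 → container 2 (new)  [load 475/675]
  450 → container 3 (new)  [load 450/675]
  450 → container 4 (new)  [load 450/675]
  425 → container 5 (new)  [load 425/675]
  400 → container 6 (new)  [load 400/675]
  350 → container 7 (new)  [load 350/675]
  200 → container 2  [load 675/675]
  200 → container 3  [load 650/675]
  175 → container 4  [load 625/675]
  150 → container 1  [load 675/675]
  75 → container 5  [load 500/675]
7 containers opened.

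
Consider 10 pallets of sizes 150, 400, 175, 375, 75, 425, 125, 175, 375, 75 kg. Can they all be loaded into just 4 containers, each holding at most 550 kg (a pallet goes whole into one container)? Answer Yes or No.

No

Total = 2350 kg; ⌈2350/550⌉ = 5.
At least 5 containers are required, but only 4 are allowed.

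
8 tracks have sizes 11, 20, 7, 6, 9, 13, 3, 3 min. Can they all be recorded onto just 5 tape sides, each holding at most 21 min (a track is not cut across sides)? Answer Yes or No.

A valid assignment using 4 tape sides:
  side 1: 20 = 20
  side 2: 13 + 7 = 20
  side 3: 11 + 9 = 20
  side 4: 6 + 3 + 3 = 12
That uses only 4 ≤ 5, so 5 tape sides are enough.

Yes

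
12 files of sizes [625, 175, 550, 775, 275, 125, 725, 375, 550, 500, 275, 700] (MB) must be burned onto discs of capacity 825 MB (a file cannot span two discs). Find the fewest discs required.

8

Total = 775 + 725 + 700 + 625 + 550 + 550 + 500 + 375 + 275 + 275 + 175 + 125 = 5650 MB.
Lower bound: ⌈5650/825⌉ = 7 discs.
A packing using 8 discs:
  disc 1: 775 = 775
  disc 2: 725 = 725
  disc 3: 700 + 125 = 825
  disc 4: 625 + 175 = 800
  disc 5: 550 + 275 = 825
  disc 6: 550 + 275 = 825
  disc 7: 500 = 500
  disc 8: 375 = 375
No arrangement into 7 discs stays within capacity, so 8 is optimal.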